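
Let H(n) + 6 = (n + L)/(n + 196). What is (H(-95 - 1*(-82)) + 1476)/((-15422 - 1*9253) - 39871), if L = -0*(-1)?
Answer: -268997/11811918 ≈ -0.022773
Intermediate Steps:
L = 0 (L = -5*0 = 0)
H(n) = -6 + n/(196 + n) (H(n) = -6 + (n + 0)/(n + 196) = -6 + n/(196 + n))
(H(-95 - 1*(-82)) + 1476)/((-15422 - 1*9253) - 39871) = ((-1176 - 5*(-95 - 1*(-82)))/(196 + (-95 - 1*(-82))) + 1476)/((-15422 - 1*9253) - 39871) = ((-1176 - 5*(-95 + 82))/(196 + (-95 + 82)) + 1476)/((-15422 - 9253) - 39871) = ((-1176 - 5*(-13))/(196 - 13) + 1476)/(-24675 - 39871) = ((-1176 + 65)/183 + 1476)/(-64546) = ((1/183)*(-1111) + 1476)*(-1/64546) = (-1111/183 + 1476)*(-1/64546) = (268997/183)*(-1/64546) = -268997/11811918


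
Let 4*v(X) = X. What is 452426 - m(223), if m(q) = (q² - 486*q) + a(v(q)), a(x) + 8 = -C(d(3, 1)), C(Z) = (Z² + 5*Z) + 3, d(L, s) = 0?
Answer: 511086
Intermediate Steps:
v(X) = X/4
C(Z) = 3 + Z² + 5*Z
a(x) = -11 (a(x) = -8 - (3 + 0² + 5*0) = -8 - (3 + 0 + 0) = -8 - 1*3 = -8 - 3 = -11)
m(q) = -11 + q² - 486*q (m(q) = (q² - 486*q) - 11 = -11 + q² - 486*q)
452426 - m(223) = 452426 - (-11 + 223² - 486*223) = 452426 - (-11 + 49729 - 108378) = 452426 - 1*(-58660) = 452426 + 58660 = 511086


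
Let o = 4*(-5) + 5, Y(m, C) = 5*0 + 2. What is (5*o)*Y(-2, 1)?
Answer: -150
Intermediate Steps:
Y(m, C) = 2 (Y(m, C) = 0 + 2 = 2)
o = -15 (o = -20 + 5 = -15)
(5*o)*Y(-2, 1) = (5*(-15))*2 = -75*2 = -150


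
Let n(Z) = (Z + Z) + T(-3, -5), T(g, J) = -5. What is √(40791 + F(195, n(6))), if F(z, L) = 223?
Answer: √41014 ≈ 202.52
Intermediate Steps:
n(Z) = -5 + 2*Z (n(Z) = (Z + Z) - 5 = 2*Z - 5 = -5 + 2*Z)
√(40791 + F(195, n(6))) = √(40791 + 223) = √41014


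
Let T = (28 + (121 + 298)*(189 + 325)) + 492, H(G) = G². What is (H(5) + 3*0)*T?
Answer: 5397150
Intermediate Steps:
T = 215886 (T = (28 + 419*514) + 492 = (28 + 215366) + 492 = 215394 + 492 = 215886)
(H(5) + 3*0)*T = (5² + 3*0)*215886 = (25 + 0)*215886 = 25*215886 = 5397150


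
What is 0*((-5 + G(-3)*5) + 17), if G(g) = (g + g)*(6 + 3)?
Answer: 0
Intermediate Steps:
G(g) = 18*g (G(g) = (2*g)*9 = 18*g)
0*((-5 + G(-3)*5) + 17) = 0*((-5 + (18*(-3))*5) + 17) = 0*((-5 - 54*5) + 17) = 0*((-5 - 270) + 17) = 0*(-275 + 17) = 0*(-258) = 0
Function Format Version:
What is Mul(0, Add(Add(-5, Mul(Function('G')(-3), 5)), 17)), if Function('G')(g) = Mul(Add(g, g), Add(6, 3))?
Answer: 0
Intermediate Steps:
Function('G')(g) = Mul(18, g) (Function('G')(g) = Mul(Mul(2, g), 9) = Mul(18, g))
Mul(0, Add(Add(-5, Mul(Function('G')(-3), 5)), 17)) = Mul(0, Add(Add(-5, Mul(Mul(18, -3), 5)), 17)) = Mul(0, Add(Add(-5, Mul(-54, 5)), 17)) = Mul(0, Add(Add(-5, -270), 17)) = Mul(0, Add(-275, 17)) = Mul(0, -258) = 0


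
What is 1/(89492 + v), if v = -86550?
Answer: 1/2942 ≈ 0.00033990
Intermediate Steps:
1/(89492 + v) = 1/(89492 - 86550) = 1/2942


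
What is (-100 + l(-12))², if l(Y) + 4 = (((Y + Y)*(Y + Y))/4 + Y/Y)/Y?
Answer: 1940449/144 ≈ 13475.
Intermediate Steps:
l(Y) = -4 + (1 + Y²)/Y (l(Y) = -4 + (((Y + Y)*(Y + Y))/4 + Y/Y)/Y = -4 + (((2*Y)*(2*Y))*(¼) + 1)/Y = -4 + ((4*Y²)*(¼) + 1)/Y = -4 + (Y² + 1)/Y = -4 + (1 + Y²)/Y)
(-100 + l(-12))² = (-100 + (-4 - 12 + 1/(-12)))² = (-100 + (-4 - 12 - 1/12))² = (-100 - 193/12)² = (-1393/12)² = 1940449/144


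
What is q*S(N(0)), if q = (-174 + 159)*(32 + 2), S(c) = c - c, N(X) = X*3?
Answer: 0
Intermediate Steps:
N(X) = 3*X
S(c) = 0
q = -510 (q = -15*34 = -510)
q*S(N(0)) = -510*0 = 0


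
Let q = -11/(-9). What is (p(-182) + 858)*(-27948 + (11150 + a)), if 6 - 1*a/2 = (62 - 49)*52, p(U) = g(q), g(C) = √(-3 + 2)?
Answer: -15562404 - 18138*I ≈ -1.5562e+7 - 18138.0*I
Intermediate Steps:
q = 11/9 (q = -11*(-⅑) = 11/9 ≈ 1.2222)
g(C) = I (g(C) = √(-1) = I)
p(U) = I
a = -1340 (a = 12 - 2*(62 - 49)*52 = 12 - 26*52 = 12 - 2*676 = 12 - 1352 = -1340)
(p(-182) + 858)*(-27948 + (11150 + a)) = (I + 858)*(-27948 + (11150 - 1340)) = (858 + I)*(-27948 + 9810) = (858 + I)*(-18138) = -15562404 - 18138*I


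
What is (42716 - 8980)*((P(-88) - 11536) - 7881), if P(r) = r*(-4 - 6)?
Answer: -625364232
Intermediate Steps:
P(r) = -10*r (P(r) = r*(-10) = -10*r)
(42716 - 8980)*((P(-88) - 11536) - 7881) = (42716 - 8980)*((-10*(-88) - 11536) - 7881) = 33736*((880 - 11536) - 7881) = 33736*(-10656 - 7881) = 33736*(-18537) = -625364232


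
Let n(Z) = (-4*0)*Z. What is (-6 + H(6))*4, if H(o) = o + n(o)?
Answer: 0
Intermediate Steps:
n(Z) = 0 (n(Z) = 0*Z = 0)
H(o) = o (H(o) = o + 0 = o)
(-6 + H(6))*4 = (-6 + 6)*4 = 0*4 = 0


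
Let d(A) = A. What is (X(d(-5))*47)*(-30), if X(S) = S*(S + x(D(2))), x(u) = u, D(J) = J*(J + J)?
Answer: 21150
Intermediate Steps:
D(J) = 2*J² (D(J) = J*(2*J) = 2*J²)
X(S) = S*(8 + S) (X(S) = S*(S + 2*2²) = S*(S + 2*4) = S*(S + 8) = S*(8 + S))
(X(d(-5))*47)*(-30) = (-5*(8 - 5)*47)*(-30) = (-5*3*47)*(-30) = -15*47*(-30) = -705*(-30) = 21150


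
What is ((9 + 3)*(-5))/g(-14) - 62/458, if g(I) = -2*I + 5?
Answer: -4921/2519 ≈ -1.9536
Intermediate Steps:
g(I) = 5 - 2*I
((9 + 3)*(-5))/g(-14) - 62/458 = ((9 + 3)*(-5))/(5 - 2*(-14)) - 62/458 = (12*(-5))/(5 + 28) - 62*1/458 = -60/33 - 31/229 = -60*1/33 - 31/229 = -20/11 - 31/229 = -4921/2519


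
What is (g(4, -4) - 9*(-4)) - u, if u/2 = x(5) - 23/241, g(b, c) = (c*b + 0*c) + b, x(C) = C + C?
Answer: 1010/241 ≈ 4.1909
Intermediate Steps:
x(C) = 2*C
g(b, c) = b + b*c (g(b, c) = (b*c + 0) + b = b*c + b = b + b*c)
u = 4774/241 (u = 2*(2*5 - 23/241) = 2*(10 - 23*1/241) = 2*(10 - 23/241) = 2*(2387/241) = 4774/241 ≈ 19.809)
(g(4, -4) - 9*(-4)) - u = (4*(1 - 4) - 9*(-4)) - 1*4774/241 = (4*(-3) + 36) - 4774/241 = (-12 + 36) - 4774/241 = 24 - 4774/241 = 1010/241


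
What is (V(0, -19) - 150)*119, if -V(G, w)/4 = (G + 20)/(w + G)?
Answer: -329630/19 ≈ -17349.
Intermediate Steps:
V(G, w) = -4*(20 + G)/(G + w) (V(G, w) = -4*(G + 20)/(w + G) = -4*(20 + G)/(G + w))
(V(0, -19) - 150)*119 = (4*(-20 - 1*0)/(0 - 19) - 150)*119 = (4*(-20 + 0)/(-19) - 150)*119 = (4*(-1/19)*(-20) - 150)*119 = (80/19 - 150)*119 = -2770/19*119 = -329630/19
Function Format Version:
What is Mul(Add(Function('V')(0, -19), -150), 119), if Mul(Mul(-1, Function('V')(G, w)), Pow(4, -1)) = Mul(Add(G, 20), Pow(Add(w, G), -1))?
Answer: Rational(-329630, 19) ≈ -17349.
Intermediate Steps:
Function('V')(G, w) = Mul(-4, Pow(Add(G, w), -1), Add(20, G)) (Function('V')(G, w) = Mul(-4, Mul(Add(G, 20), Pow(Add(w, G), -1))) = Mul(-4, Mul(Add(20, G), Pow(Add(G, w), -1))) = Mul(-4, Mul(Pow(Add(G, w), -1), Add(20, G))) = Mul(-4, Pow(Add(G, w), -1), Add(20, G)))
Mul(Add(Function('V')(0, -19), -150), 119) = Mul(Add(Mul(4, Pow(Add(0, -19), -1), Add(-20, Mul(-1, 0))), -150), 119) = Mul(Add(Mul(4, Pow(-19, -1), Add(-20, 0)), -150), 119) = Mul(Add(Mul(4, Rational(-1, 19), -20), -150), 119) = Mul(Add(Rational(80, 19), -150), 119) = Mul(Rational(-2770, 19), 119) = Rational(-329630, 19)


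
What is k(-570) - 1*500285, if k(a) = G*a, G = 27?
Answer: -515675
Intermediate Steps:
k(a) = 27*a
k(-570) - 1*500285 = 27*(-570) - 1*500285 = -15390 - 500285 = -515675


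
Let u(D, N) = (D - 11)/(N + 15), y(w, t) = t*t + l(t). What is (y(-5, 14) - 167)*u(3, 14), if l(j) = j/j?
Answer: -240/29 ≈ -8.2759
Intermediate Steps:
l(j) = 1
y(w, t) = 1 + t² (y(w, t) = t*t + 1 = t² + 1 = 1 + t²)
u(D, N) = (-11 + D)/(15 + N)
(y(-5, 14) - 167)*u(3, 14) = ((1 + 14²) - 167)*((-11 + 3)/(15 + 14)) = ((1 + 196) - 167)*(-8/29) = (197 - 167)*((1/29)*(-8)) = 30*(-8/29) = -240/29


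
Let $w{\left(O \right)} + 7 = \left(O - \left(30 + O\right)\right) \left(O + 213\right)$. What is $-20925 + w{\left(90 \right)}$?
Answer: $-30022$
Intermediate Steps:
$w{\left(O \right)} = -6397 - 30 O$ ($w{\left(O \right)} = -7 + \left(O - \left(30 + O\right)\right) \left(O + 213\right) = -7 - 30 \left(213 + O\right) = -7 - \left(6390 + 30 O\right) = -6397 - 30 O$)
$-20925 + w{\left(90 \right)} = -20925 - 9097 = -30022$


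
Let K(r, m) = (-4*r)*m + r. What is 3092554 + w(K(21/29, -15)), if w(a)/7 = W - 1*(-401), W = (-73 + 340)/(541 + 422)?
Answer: 993611504/321 ≈ 3.0954e+6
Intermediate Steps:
K(r, m) = r - 4*m*r (K(r, m) = -4*m*r + r = r - 4*m*r)
W = 89/321 (W = 267/963 = 267*(1/963) = 89/321 ≈ 0.27726)
w(a) = 901670/321 (w(a) = 7*(89/321 - 1*(-401)) = 7*(89/321 + 401) = 7*(128810/321) = 901670/321)
3092554 + w(K(21/29, -15)) = 3092554 + 901670/321 = 993611504/321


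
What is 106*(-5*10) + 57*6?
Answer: -4958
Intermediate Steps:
106*(-5*10) + 57*6 = 106*(-50) + 342 = -5300 + 342 = -4958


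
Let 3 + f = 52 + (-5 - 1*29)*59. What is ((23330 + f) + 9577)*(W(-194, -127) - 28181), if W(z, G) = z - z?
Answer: -872201950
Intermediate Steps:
W(z, G) = 0
f = -1957 (f = -3 + (52 + (-5 - 1*29)*59) = -3 + (52 + (-5 - 29)*59) = -3 + (52 - 34*59) = -3 + (52 - 2006) = -3 - 1954 = -1957)
((23330 + f) + 9577)*(W(-194, -127) - 28181) = ((23330 - 1957) + 9577)*(0 - 28181) = (21373 + 9577)*(-28181) = 30950*(-28181) = -872201950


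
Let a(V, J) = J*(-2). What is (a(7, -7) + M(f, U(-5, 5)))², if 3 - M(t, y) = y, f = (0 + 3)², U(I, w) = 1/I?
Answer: 7396/25 ≈ 295.84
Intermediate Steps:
a(V, J) = -2*J
f = 9 (f = 3² = 9)
M(t, y) = 3 - y
(a(7, -7) + M(f, U(-5, 5)))² = (-2*(-7) + (3 - 1/(-5)))² = (14 + (3 - 1*(-⅕)))² = (14 + (3 + ⅕))² = (14 + 16/5)² = (86/5)² = 7396/25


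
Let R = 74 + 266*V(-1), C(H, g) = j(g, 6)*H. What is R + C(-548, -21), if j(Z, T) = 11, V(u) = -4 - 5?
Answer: -8348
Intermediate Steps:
V(u) = -9
C(H, g) = 11*H
R = -2320 (R = 74 + 266*(-9) = 74 - 2394 = -2320)
R + C(-548, -21) = -2320 + 11*(-548) = -2320 - 6028 = -8348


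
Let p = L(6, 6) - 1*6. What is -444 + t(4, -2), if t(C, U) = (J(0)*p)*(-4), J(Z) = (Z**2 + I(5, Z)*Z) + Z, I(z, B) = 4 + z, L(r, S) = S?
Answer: -444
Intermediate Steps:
p = 0 (p = 6 - 1*6 = 6 - 6 = 0)
J(Z) = Z**2 + 10*Z (J(Z) = (Z**2 + (4 + 5)*Z) + Z = (Z**2 + 9*Z) + Z = Z**2 + 10*Z)
t(C, U) = 0 (t(C, U) = ((0*(10 + 0))*0)*(-4) = ((0*10)*0)*(-4) = (0*0)*(-4) = 0*(-4) = 0)
-444 + t(4, -2) = -444 + 0 = -444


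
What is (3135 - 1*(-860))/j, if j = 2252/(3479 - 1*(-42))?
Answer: 14066395/2252 ≈ 6246.2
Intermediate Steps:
j = 2252/3521 (j = 2252/(3479 + 42) = 2252/3521 ≈ 0.63959)
(3135 - 1*(-860))/j = (3135 - 1*(-860))/(2252/3521) = (3135 + 860)*(3521/2252) = 3995*(3521/2252) = 14066395/2252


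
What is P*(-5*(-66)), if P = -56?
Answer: -18480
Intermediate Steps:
P*(-5*(-66)) = -(-280)*(-66) = -56*330 = -18480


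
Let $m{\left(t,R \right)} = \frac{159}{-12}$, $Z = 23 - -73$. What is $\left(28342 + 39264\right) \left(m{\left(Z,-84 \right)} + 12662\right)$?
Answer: $\frac{1710262785}{2} \approx 8.5513 \cdot 10^{8}$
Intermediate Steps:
$Z = 96$ ($Z = 23 + 73 = 96$)
$m{\left(t,R \right)} = - \frac{53}{4}$ ($m{\left(t,R \right)} = 159 \left(- \frac{1}{12}\right) = - \frac{53}{4}$)
$\left(28342 + 39264\right) \left(m{\left(Z,-84 \right)} + 12662\right) = \left(28342 + 39264\right) \left(- \frac{53}{4} + 12662\right) = 67606 \cdot \frac{50595}{4} = \frac{1710262785}{2}$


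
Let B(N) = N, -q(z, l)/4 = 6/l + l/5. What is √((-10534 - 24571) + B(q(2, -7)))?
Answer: I*√42992565/35 ≈ 187.34*I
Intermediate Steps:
q(z, l) = -24/l - 4*l/5 (q(z, l) = -4*(6/l + l/5) = -24/l - 4*l/5)
√((-10534 - 24571) + B(q(2, -7))) = √((-10534 - 24571) + (-24/(-7) - ⅘*(-7))) = √(-35105 + (-24*(-⅐) + 28/5)) = √(-35105 + (24/7 + 28/5)) = √(-35105 + 316/35) = √(-1228359/35) = I*√42992565/35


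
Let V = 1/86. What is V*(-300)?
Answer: -150/43 ≈ -3.4884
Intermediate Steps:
V = 1/86 ≈ 0.011628
V*(-300) = (1/86)*(-300) = -150/43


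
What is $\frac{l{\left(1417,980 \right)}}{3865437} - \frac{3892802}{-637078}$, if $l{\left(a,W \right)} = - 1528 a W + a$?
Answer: $- \frac{668374996094720}{1231292436543} \approx -542.82$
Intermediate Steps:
$l{\left(a,W \right)} = a - 1528 W a$ ($l{\left(a,W \right)} = - 1528 W a + a = a - 1528 W a$)
$\frac{l{\left(1417,980 \right)}}{3865437} - \frac{3892802}{-637078} = \frac{1417 \left(1 - 1497440\right)}{3865437} - \frac{3892802}{-637078} = 1417 \left(1 - 1497440\right) \frac{1}{3865437} - - \frac{1946401}{318539} = 1417 \left(-1497439\right) \frac{1}{3865437} + \frac{1946401}{318539} = \left(-2121871063\right) \frac{1}{3865437} + \frac{1946401}{318539} = - \frac{2121871063}{3865437} + \frac{1946401}{318539} = - \frac{668374996094720}{1231292436543}$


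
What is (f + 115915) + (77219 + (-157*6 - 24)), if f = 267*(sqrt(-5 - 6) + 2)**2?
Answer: 190299 + 1068*I*sqrt(11) ≈ 1.903e+5 + 3542.2*I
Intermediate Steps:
f = 267*(2 + I*sqrt(11))**2 (f = 267*(sqrt(-11) + 2)**2 = 267*(I*sqrt(11) + 2)**2 = 267*(2 + I*sqrt(11))**2 ≈ -1869.0 + 3542.2*I)
(f + 115915) + (77219 + (-157*6 - 24)) = ((-1869 + 1068*I*sqrt(11)) + 115915) + (77219 + (-157*6 - 24)) = (114046 + 1068*I*sqrt(11)) + (77219 + (-942 - 24)) = (114046 + 1068*I*sqrt(11)) + (77219 - 966) = (114046 + 1068*I*sqrt(11)) + 76253 = 190299 + 1068*I*sqrt(11)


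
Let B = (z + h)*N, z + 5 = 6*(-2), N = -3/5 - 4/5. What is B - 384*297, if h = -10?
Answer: -570051/5 ≈ -1.1401e+5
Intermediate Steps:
N = -7/5 (N = -3*⅕ - 4*⅕ = -⅗ - ⅘ = -7/5 ≈ -1.4000)
z = -17 (z = -5 + 6*(-2) = -5 - 12 = -17)
B = 189/5 (B = (-17 - 10)*(-7/5) = -27*(-7/5) = 189/5 ≈ 37.800)
B - 384*297 = 189/5 - 384*297 = 189/5 - 114048 = -570051/5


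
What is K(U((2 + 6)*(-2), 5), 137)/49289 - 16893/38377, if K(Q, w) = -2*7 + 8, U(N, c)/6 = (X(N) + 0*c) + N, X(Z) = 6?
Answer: -832869339/1891563953 ≈ -0.44031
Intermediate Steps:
U(N, c) = 36 + 6*N (U(N, c) = 6*((6 + 0*c) + N) = 6*((6 + 0) + N) = 6*(6 + N) = 36 + 6*N)
K(Q, w) = -6 (K(Q, w) = -14 + 8 = -6)
K(U((2 + 6)*(-2), 5), 137)/49289 - 16893/38377 = -6/49289 - 16893/38377 = -832869339/1891563953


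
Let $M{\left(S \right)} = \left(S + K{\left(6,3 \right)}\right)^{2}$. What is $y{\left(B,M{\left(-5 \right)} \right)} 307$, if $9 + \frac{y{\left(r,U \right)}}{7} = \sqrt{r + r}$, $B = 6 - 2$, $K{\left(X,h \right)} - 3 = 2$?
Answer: $-19341 + 4298 \sqrt{2} \approx -13263.0$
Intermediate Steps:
$K{\left(X,h \right)} = 5$ ($K{\left(X,h \right)} = 3 + 2 = 5$)
$M{\left(S \right)} = \left(5 + S\right)^{2}$ ($M{\left(S \right)} = \left(S + 5\right)^{2} = \left(5 + S\right)^{2}$)
$B = 4$ ($B = 6 - 2 = 4$)
$y{\left(r,U \right)} = -63 + 7 \sqrt{2} \sqrt{r}$ ($y{\left(r,U \right)} = -63 + 7 \sqrt{r + r} = -63 + 7 \sqrt{2 r} = -63 + 7 \sqrt{2} \sqrt{r}$)
$y{\left(B,M{\left(-5 \right)} \right)} 307 = \left(-63 + 7 \sqrt{2} \sqrt{4}\right) 307 = \left(-63 + 7 \sqrt{2} \cdot 2\right) 307 = \left(-63 + 14 \sqrt{2}\right) 307 = -19341 + 4298 \sqrt{2}$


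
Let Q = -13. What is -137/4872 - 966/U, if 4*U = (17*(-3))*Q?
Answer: -6305413/1076712 ≈ -5.8562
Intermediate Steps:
U = 663/4 (U = ((17*(-3))*(-13))/4 = (-51*(-13))/4 = (1/4)*663 = 663/4 ≈ 165.75)
-137/4872 - 966/U = -137/4872 - 966/663/4 = -137*1/4872 - 966*4/663 = -137/4872 - 1288/221 = -6305413/1076712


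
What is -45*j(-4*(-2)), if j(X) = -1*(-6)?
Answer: -270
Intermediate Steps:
j(X) = 6
-45*j(-4*(-2)) = -45*6 = -270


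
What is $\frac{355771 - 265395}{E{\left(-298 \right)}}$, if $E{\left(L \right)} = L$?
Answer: $- \frac{45188}{149} \approx -303.28$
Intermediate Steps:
$\frac{355771 - 265395}{E{\left(-298 \right)}} = \frac{355771 - 265395}{-298} = 90376 \left(- \frac{1}{298}\right) = - \frac{45188}{149}$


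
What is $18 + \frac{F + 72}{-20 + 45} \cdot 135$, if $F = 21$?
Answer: $\frac{2601}{5} \approx 520.2$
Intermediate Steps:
$18 + \frac{F + 72}{-20 + 45} \cdot 135 = 18 + \frac{21 + 72}{-20 + 45} \cdot 135 = 18 + \frac{93}{25} \cdot 135 = 18 + \frac{2511}{5} = \frac{2601}{5}$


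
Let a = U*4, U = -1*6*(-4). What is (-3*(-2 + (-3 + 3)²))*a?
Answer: 576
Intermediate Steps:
U = 24 (U = -6*(-4) = 24)
a = 96 (a = 24*4 = 96)
(-3*(-2 + (-3 + 3)²))*a = -3*(-2 + (-3 + 3)²)*96 = -3*(-2 + 0²)*96 = -3*(-2 + 0)*96 = -3*(-2)*96 = 6*96 = 576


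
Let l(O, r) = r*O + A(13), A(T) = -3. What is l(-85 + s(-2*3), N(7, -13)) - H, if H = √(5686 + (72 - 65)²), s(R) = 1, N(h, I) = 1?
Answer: -87 - √5735 ≈ -162.73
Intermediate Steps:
l(O, r) = -3 + O*r (l(O, r) = r*O - 3 = O*r - 3 = -3 + O*r)
H = √5735 (H = √(5686 + 7²) = √(5686 + 49) = √5735 ≈ 75.730)
l(-85 + s(-2*3), N(7, -13)) - H = (-3 + (-85 + 1)*1) - √5735 = (-3 - 84*1) - √5735 = (-3 - 84) - √5735 = -87 - √5735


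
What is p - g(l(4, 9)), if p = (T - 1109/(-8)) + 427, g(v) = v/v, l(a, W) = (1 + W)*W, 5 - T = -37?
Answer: 4853/8 ≈ 606.63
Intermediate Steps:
T = 42 (T = 5 - 1*(-37) = 5 + 37 = 42)
l(a, W) = W*(1 + W)
g(v) = 1
p = 4861/8 (p = (42 - 1109/(-8)) + 427 = (42 - 1109*(-1/8)) + 427 = (42 + 1109/8) + 427 = 1445/8 + 427 = 4861/8 ≈ 607.63)
p - g(l(4, 9)) = 4861/8 - 1*1 = 4861/8 - 1 = 4853/8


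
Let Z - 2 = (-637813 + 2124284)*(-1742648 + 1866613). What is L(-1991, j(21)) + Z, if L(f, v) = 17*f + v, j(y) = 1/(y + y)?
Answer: 7739354434141/42 ≈ 1.8427e+11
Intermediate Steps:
j(y) = 1/(2*y)
L(f, v) = v + 17*f
Z = 184270377517 (Z = 2 + (-637813 + 2124284)*(-1742648 + 1866613) = 2 + 1486471*123965 = 2 + 184270377515 = 184270377517)
L(-1991, j(21)) + Z = ((½)/21 + 17*(-1991)) + 184270377517 = ((½)*(1/21) - 33847) + 184270377517 = (1/42 - 33847) + 184270377517 = -1421573/42 + 184270377517 = 7739354434141/42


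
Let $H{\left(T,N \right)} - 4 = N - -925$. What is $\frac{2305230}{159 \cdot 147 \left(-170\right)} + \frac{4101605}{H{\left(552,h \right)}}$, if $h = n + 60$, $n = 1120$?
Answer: $\frac{60342579974}{31036747} \approx 1944.2$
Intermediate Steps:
$h = 1180$ ($h = 1120 + 60 = 1180$)
$H{\left(T,N \right)} = 929 + N$ ($H{\left(T,N \right)} = 4 + \left(N - -925\right) = 4 + \left(N + 925\right) = 4 + \left(925 + N\right) = 929 + N$)
$\frac{2305230}{159 \cdot 147 \left(-170\right)} + \frac{4101605}{H{\left(552,h \right)}} = \frac{2305230}{159 \cdot 147 \left(-170\right)} + \frac{4101605}{929 + 1180} = \frac{2305230}{23373 \left(-170\right)} + \frac{4101605}{2109} = \frac{2305230}{-3973410} + 4101605 \cdot \frac{1}{2109} = 2305230 \left(- \frac{1}{3973410}\right) + \frac{4101605}{2109} = - \frac{76841}{132447} + \frac{4101605}{2109} = \frac{60342579974}{31036747}$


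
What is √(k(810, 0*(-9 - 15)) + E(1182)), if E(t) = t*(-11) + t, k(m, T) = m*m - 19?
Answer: √644261 ≈ 802.66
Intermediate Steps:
k(m, T) = -19 + m² (k(m, T) = m² - 19 = -19 + m²)
E(t) = -10*t (E(t) = -11*t + t = -10*t)
√(k(810, 0*(-9 - 15)) + E(1182)) = √((-19 + 810²) - 10*1182) = √((-19 + 656100) - 11820) = √(656081 - 11820) = √644261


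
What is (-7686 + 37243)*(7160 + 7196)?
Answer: 424320292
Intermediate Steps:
(-7686 + 37243)*(7160 + 7196) = 29557*14356 = 424320292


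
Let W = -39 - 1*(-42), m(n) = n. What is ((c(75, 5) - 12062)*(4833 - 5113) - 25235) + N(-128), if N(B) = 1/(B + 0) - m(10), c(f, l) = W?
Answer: 428963199/128 ≈ 3.3513e+6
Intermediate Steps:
W = 3 (W = -39 + 42 = 3)
c(f, l) = 3
N(B) = -10 + 1/B (N(B) = 1/(B + 0) - 1*10 = 1/B - 10 = -10 + 1/B)
((c(75, 5) - 12062)*(4833 - 5113) - 25235) + N(-128) = ((3 - 12062)*(4833 - 5113) - 25235) + (-10 + 1/(-128)) = (-12059*(-280) - 25235) + (-10 - 1/128) = (3376520 - 25235) - 1281/128 = 3351285 - 1281/128 = 428963199/128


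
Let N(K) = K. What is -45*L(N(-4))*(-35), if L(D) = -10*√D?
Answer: -31500*I ≈ -31500.0*I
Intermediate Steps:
-45*L(N(-4))*(-35) = -(-450)*√(-4)*(-35) = -(-450)*2*I*(-35) = -(-900)*I*(-35) = (900*I)*(-35) = -31500*I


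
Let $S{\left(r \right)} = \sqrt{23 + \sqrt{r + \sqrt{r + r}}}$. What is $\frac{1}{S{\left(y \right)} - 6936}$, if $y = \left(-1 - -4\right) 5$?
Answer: $- \frac{1}{6936 - \sqrt{23 + \sqrt{15 + \sqrt{30}}}} \approx -0.00014428$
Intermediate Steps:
$y = 15$ ($y = \left(-1 + \left(-1 + 5\right)\right) 5 = \left(-1 + 4\right) 5 = 3 \cdot 5 = 15$)
$S{\left(r \right)} = \sqrt{23 + \sqrt{r + \sqrt{2} \sqrt{r}}}$ ($S{\left(r \right)} = \sqrt{23 + \sqrt{r + \sqrt{2 r}}} = \sqrt{23 + \sqrt{r + \sqrt{2} \sqrt{r}}}$)
$\frac{1}{S{\left(y \right)} - 6936} = \frac{1}{\sqrt{23 + \sqrt{15 + \sqrt{2} \sqrt{15}}} - 6936} = \frac{1}{\sqrt{23 + \sqrt{15 + \sqrt{30}}} - 6936} = \frac{1}{-6936 + \sqrt{23 + \sqrt{15 + \sqrt{30}}}}$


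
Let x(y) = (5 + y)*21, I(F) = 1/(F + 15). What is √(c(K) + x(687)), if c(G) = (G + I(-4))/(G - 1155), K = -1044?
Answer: √8503063163859/24189 ≈ 120.55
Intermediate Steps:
I(F) = 1/(15 + F)
x(y) = 105 + 21*y
c(G) = (1/11 + G)/(-1155 + G) (c(G) = (G + 1/(15 - 4))/(G - 1155) = (G + 1/11)/(-1155 + G) = (1/11 + G)/(-1155 + G))
√(c(K) + x(687)) = √((1/11 - 1044)/(-1155 - 1044) + (105 + 21*687)) = √(-11483/11/(-2199) + (105 + 14427)) = √(-1/2199*(-11483/11) + 14532) = √(11483/24189 + 14532) = √(351526031/24189) = √8503063163859/24189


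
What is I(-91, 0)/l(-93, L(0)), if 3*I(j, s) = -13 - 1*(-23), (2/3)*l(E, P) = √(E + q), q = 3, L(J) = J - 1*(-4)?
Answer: -2*I*√10/27 ≈ -0.23424*I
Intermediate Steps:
L(J) = 4 + J (L(J) = J + 4 = 4 + J)
l(E, P) = 3*√(3 + E)/2 (l(E, P) = 3*√(E + 3)/2 = 3*√(3 + E)/2)
I(j, s) = 10/3 (I(j, s) = (-13 - 1*(-23))/3 = (-13 + 23)/3 = (⅓)*10 = 10/3)
I(-91, 0)/l(-93, L(0)) = 10/(3*((3*√(3 - 93)/2))) = 10/(3*((3*√(-90)/2))) = 10/(3*((3*(3*I*√10)/2))) = 10/(3*((9*I*√10/2))) = 10*(-I*√10/45)/3 = -2*I*√10/27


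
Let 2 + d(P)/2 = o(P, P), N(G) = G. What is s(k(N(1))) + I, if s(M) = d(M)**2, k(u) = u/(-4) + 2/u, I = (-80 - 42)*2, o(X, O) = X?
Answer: -975/4 ≈ -243.75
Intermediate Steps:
I = -244 (I = -122*2 = -244)
d(P) = -4 + 2*P
k(u) = 2/u - u/4 (k(u) = u*(-1/4) + 2/u = -u/4 + 2/u = 2/u - u/4)
s(M) = (-4 + 2*M)**2
s(k(N(1))) + I = 4*(-2 + (2/1 - 1/4*1))**2 - 244 = 4*(-2 + (2*1 - 1/4))**2 - 244 = 4*(-2 + (2 - 1/4))**2 - 244 = 4*(-2 + 7/4)**2 - 244 = 4*(-1/4)**2 - 244 = 4*(1/16) - 244 = 1/4 - 244 = -975/4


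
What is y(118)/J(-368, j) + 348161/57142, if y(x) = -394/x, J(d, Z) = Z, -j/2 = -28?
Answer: 569533485/94398584 ≈ 6.0333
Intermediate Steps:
j = 56 (j = -2*(-28) = 56)
y(118)/J(-368, j) + 348161/57142 = -394/118/56 + 348161/57142 = -394*1/118*(1/56) + 348161*(1/57142) = -197/59*1/56 + 348161/57142 = -197/3304 + 348161/57142 = 569533485/94398584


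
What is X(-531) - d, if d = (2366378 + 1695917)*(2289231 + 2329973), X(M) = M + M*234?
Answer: -18764569437965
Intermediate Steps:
X(M) = 235*M (X(M) = M + 234*M = 235*M)
d = 18764569313180 (d = 4062295*4619204 = 18764569313180)
X(-531) - d = 235*(-531) - 1*18764569313180 = -124785 - 18764569313180 = -18764569437965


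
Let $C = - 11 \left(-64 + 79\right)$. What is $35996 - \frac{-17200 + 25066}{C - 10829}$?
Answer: $\frac{8603215}{239} \approx 35997.0$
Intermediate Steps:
$C = -165$ ($C = \left(-11\right) 15 = -165$)
$35996 - \frac{-17200 + 25066}{C - 10829} = 35996 - \frac{-17200 + 25066}{-165 - 10829} = 35996 - \frac{7866}{-10994} = 35996 - 7866 \left(- \frac{1}{10994}\right) = 35996 - - \frac{171}{239} = 35996 + \frac{171}{239} = \frac{8603215}{239}$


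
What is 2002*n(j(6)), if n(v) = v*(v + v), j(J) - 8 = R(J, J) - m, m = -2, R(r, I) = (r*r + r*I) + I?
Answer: 31006976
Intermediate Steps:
R(r, I) = I + r² + I*r (R(r, I) = (r² + I*r) + I = I + r² + I*r)
j(J) = 10 + J + 2*J² (j(J) = 8 + ((J + J² + J*J) - 1*(-2)) = 8 + ((J + J² + J²) + 2) = 8 + ((J + 2*J²) + 2) = 8 + (2 + J + 2*J²) = 10 + J + 2*J²)
n(v) = 2*v² (n(v) = v*(2*v) = 2*v²)
2002*n(j(6)) = 2002*(2*(10 + 6 + 2*6²)²) = 2002*(2*(10 + 6 + 2*36)²) = 2002*(2*(10 + 6 + 72)²) = 2002*(2*88²) = 2002*(2*7744) = 2002*15488 = 31006976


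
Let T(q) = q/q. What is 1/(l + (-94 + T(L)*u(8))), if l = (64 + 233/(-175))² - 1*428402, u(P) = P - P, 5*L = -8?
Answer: -30625/13002414911 ≈ -2.3553e-6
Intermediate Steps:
L = -8/5 (L = (⅕)*(-8) = -8/5 ≈ -1.6000)
T(q) = 1
u(P) = 0
l = -12999536161/30625 (l = (64 + 233*(-1/175))² - 428402 = (64 - 233/175)² - 428402 = (10967/175)² - 428402 = 120275089/30625 - 428402 = -12999536161/30625 ≈ -4.2447e+5)
1/(l + (-94 + T(L)*u(8))) = 1/(-12999536161/30625 + (-94 + 1*0)) = 1/(-12999536161/30625 + (-94 + 0)) = 1/(-12999536161/30625 - 94) = 1/(-13002414911/30625) = -30625/13002414911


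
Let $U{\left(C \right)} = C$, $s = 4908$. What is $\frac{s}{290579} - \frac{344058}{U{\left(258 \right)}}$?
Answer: $- \frac{16662460553}{12494897} \approx -1333.5$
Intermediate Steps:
$\frac{s}{290579} - \frac{344058}{U{\left(258 \right)}} = \frac{4908}{290579} - \frac{344058}{258} = 4908 \cdot \frac{1}{290579} - \frac{57343}{43} = \frac{4908}{290579} - \frac{57343}{43} = - \frac{16662460553}{12494897}$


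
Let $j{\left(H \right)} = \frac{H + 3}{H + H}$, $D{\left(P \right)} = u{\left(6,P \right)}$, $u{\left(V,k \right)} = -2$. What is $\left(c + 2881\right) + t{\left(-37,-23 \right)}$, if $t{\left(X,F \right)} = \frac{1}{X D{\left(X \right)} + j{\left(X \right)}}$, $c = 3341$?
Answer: $\frac{17141647}{2755} \approx 6222.0$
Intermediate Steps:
$D{\left(P \right)} = -2$
$j{\left(H \right)} = \frac{3 + H}{2 H}$
$t{\left(X,F \right)} = \frac{1}{- 2 X + \frac{3 + X}{2 X}}$ ($t{\left(X,F \right)} = \frac{1}{X \left(-2\right) + \frac{3 + X}{2 X}} = \frac{1}{- 2 X + \frac{3 + X}{2 X}}$)
$\left(c + 2881\right) + t{\left(-37,-23 \right)} = \left(3341 + 2881\right) + 2 \left(-37\right) \frac{1}{3 - 37 - 4 \left(-37\right)^{2}} = 6222 + 2 \left(-37\right) \frac{1}{3 - 37 - 5476} = 6222 + 2 \left(-37\right) \frac{1}{-5510} = 6222 + 2 \left(-37\right) \left(- \frac{1}{5510}\right) = 6222 + \frac{37}{2755} = \frac{17141647}{2755}$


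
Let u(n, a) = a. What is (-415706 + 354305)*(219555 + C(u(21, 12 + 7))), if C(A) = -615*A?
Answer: -12763425870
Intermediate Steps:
(-415706 + 354305)*(219555 + C(u(21, 12 + 7))) = (-415706 + 354305)*(219555 - 615*(12 + 7)) = -61401*(219555 - 615*19) = -61401*(219555 - 11685) = -61401*207870 = -12763425870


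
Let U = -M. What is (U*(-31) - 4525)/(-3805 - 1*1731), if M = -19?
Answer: 2557/2768 ≈ 0.92377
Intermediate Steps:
U = 19 (U = -1*(-19) = 19)
(U*(-31) - 4525)/(-3805 - 1*1731) = (19*(-31) - 4525)/(-3805 - 1*1731) = (-589 - 4525)/(-3805 - 1731) = -5114/(-5536) = -5114*(-1/5536) = 2557/2768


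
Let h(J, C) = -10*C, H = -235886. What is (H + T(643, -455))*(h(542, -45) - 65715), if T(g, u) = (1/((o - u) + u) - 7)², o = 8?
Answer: 985088959935/64 ≈ 1.5392e+10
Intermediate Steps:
T(g, u) = 3025/64 (T(g, u) = (1/((8 - u) + u) - 7)² = (1/8 - 7)² = (⅛ - 7)² = (-55/8)² = 3025/64)
(H + T(643, -455))*(h(542, -45) - 65715) = (-235886 + 3025/64)*(-10*(-45) - 65715) = -15093679*(450 - 65715)/64 = -15093679/64*(-65265) = 985088959935/64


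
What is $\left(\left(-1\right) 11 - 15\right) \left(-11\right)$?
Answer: $286$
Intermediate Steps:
$\left(\left(-1\right) 11 - 15\right) \left(-11\right) = \left(-11 - 15\right) \left(-11\right) = \left(-26\right) \left(-11\right) = 286$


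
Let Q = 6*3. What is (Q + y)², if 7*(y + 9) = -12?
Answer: 2601/49 ≈ 53.082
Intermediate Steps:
y = -75/7 (y = -9 + (⅐)*(-12) = -9 - 12/7 = -75/7 ≈ -10.714)
Q = 18
(Q + y)² = (18 - 75/7)² = (51/7)² = 2601/49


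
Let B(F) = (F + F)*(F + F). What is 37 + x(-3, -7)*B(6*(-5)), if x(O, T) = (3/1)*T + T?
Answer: -100763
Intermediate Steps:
x(O, T) = 4*T (x(O, T) = (3*1)*T + T = 3*T + T = 4*T)
B(F) = 4*F**2 (B(F) = (2*F)*(2*F) = 4*F**2)
37 + x(-3, -7)*B(6*(-5)) = 37 + (4*(-7))*(4*(6*(-5))**2) = 37 - 112*(-30)**2 = 37 - 112*900 = 37 - 28*3600 = 37 - 100800 = -100763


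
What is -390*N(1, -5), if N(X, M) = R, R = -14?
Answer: 5460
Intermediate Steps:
N(X, M) = -14
-390*N(1, -5) = -390*(-14) = 5460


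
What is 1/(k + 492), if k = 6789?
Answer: 1/7281 ≈ 0.00013734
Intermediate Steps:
1/(k + 492) = 1/(6789 + 492) = 1/7281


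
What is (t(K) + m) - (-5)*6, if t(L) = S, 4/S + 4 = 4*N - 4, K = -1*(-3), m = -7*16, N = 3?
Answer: -81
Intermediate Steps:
m = -112
K = 3
S = 1 (S = 4/(-4 + (4*3 - 4)) = 4/(-4 + (12 - 4)) = 4/(-4 + 8) = 4/4 = 4*(¼) = 1)
t(L) = 1
(t(K) + m) - (-5)*6 = (1 - 112) - (-5)*6 = -111 - 1*(-30) = -111 + 30 = -81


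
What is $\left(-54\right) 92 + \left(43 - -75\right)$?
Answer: $-4850$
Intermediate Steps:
$\left(-54\right) 92 + \left(43 - -75\right) = -4968 + \left(43 + 75\right) = -4968 + 118 = -4850$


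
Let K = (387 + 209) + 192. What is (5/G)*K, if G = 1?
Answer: 3940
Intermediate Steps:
K = 788 (K = 596 + 192 = 788)
(5/G)*K = (5/1)*788 = (5*1)*788 = 5*788 = 3940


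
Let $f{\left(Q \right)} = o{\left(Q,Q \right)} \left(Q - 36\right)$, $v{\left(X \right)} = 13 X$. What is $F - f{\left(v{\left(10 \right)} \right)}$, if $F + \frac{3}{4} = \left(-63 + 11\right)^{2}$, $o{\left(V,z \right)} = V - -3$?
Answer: $- \frac{39195}{4} \approx -9798.8$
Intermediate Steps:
$o{\left(V,z \right)} = 3 + V$ ($o{\left(V,z \right)} = V + 3 = 3 + V$)
$f{\left(Q \right)} = \left(-36 + Q\right) \left(3 + Q\right)$ ($f{\left(Q \right)} = \left(3 + Q\right) \left(Q - 36\right) = \left(3 + Q\right) \left(-36 + Q\right) = \left(-36 + Q\right) \left(3 + Q\right)$)
$F = \frac{10813}{4}$ ($F = - \frac{3}{4} + \left(-63 + 11\right)^{2} = - \frac{3}{4} + \left(-52\right)^{2} = - \frac{3}{4} + 2704 = \frac{10813}{4} \approx 2703.3$)
$F - f{\left(v{\left(10 \right)} \right)} = \frac{10813}{4} - \left(-36 + 13 \cdot 10\right) \left(3 + 13 \cdot 10\right) = \frac{10813}{4} - \left(-36 + 130\right) \left(3 + 130\right) = \frac{10813}{4} - 94 \cdot 133 = \frac{10813}{4} - 12502 = - \frac{39195}{4}$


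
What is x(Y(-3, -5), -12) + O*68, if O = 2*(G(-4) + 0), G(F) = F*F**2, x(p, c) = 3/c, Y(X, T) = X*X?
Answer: -34817/4 ≈ -8704.3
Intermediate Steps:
Y(X, T) = X**2
G(F) = F**3
O = -128 (O = 2*((-4)**3 + 0) = 2*(-64 + 0) = 2*(-64) = -128)
x(Y(-3, -5), -12) + O*68 = 3/(-12) - 128*68 = 3*(-1/12) - 8704 = -1/4 - 8704 = -34817/4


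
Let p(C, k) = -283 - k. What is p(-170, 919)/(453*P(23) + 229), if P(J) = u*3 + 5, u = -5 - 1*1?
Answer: 601/2830 ≈ 0.21237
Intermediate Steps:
u = -6 (u = -5 - 1 = -6)
P(J) = -13 (P(J) = -6*3 + 5 = -18 + 5 = -13)
p(-170, 919)/(453*P(23) + 229) = (-283 - 1*919)/(453*(-13) + 229) = (-283 - 919)/(-5889 + 229) = -1202/(-5660) = -1202*(-1/5660) = 601/2830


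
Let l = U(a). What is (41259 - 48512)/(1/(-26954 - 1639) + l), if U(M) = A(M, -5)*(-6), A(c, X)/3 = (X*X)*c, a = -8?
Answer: -207385029/102934799 ≈ -2.0147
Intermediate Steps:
A(c, X) = 3*c*X² (A(c, X) = 3*((X*X)*c) = 3*(X²*c) = 3*(c*X²) = 3*c*X²)
U(M) = -450*M (U(M) = (3*M*(-5)²)*(-6) = (3*M*25)*(-6) = (75*M)*(-6) = -450*M)
l = 3600 (l = -450*(-8) = 3600)
(41259 - 48512)/(1/(-26954 - 1639) + l) = (41259 - 48512)/(1/(-26954 - 1639) + 3600) = -7253/(1/(-28593) + 3600) = -7253/(-1/28593 + 3600) = -7253/102934799/28593 = -7253*28593/102934799 = -207385029/102934799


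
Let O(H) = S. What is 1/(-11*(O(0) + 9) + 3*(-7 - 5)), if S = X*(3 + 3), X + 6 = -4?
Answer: 1/525 ≈ 0.0019048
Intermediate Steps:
X = -10 (X = -6 - 4 = -10)
S = -60 (S = -10*(3 + 3) = -10*6 = -60)
O(H) = -60
1/(-11*(O(0) + 9) + 3*(-7 - 5)) = 1/(-11*(-60 + 9) + 3*(-7 - 5)) = 1/(-11*(-51) + 3*(-12)) = 1/(561 - 36) = 1/525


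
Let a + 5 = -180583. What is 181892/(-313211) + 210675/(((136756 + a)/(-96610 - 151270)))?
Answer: 2044566767677357/1716083069 ≈ 1.1914e+6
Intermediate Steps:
a = -180588 (a = -5 - 180583 = -180588)
181892/(-313211) + 210675/(((136756 + a)/(-96610 - 151270))) = 181892/(-313211) + 210675/(((136756 - 180588)/(-96610 - 151270))) = 181892*(-1/313211) + 210675/((-43832/(-247880))) = -181892/313211 + 210675/((-43832*(-1/247880))) = -181892/313211 + 210675/(5479/30985) = -181892/313211 + 210675*(30985/5479) = -181892/313211 + 6527764875/5479 = 2044566767677357/1716083069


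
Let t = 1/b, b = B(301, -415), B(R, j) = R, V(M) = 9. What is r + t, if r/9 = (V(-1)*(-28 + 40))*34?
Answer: 9947449/301 ≈ 33048.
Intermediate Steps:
r = 33048 (r = 9*((9*(-28 + 40))*34) = 9*((9*12)*34) = 9*(108*34) = 9*3672 = 33048)
b = 301
t = 1/301 ≈ 0.0033223
r + t = 33048 + 1/301 = 9947449/301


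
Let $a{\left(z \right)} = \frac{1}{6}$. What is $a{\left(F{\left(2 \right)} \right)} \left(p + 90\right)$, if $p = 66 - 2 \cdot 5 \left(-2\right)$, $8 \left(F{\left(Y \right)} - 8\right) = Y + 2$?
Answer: $\frac{88}{3} \approx 29.333$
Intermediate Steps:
$F{\left(Y \right)} = \frac{33}{4} + \frac{Y}{8}$ ($F{\left(Y \right)} = 8 + \frac{Y + 2}{8} = 8 + \frac{2 + Y}{8} = 8 + \left(\frac{1}{4} + \frac{Y}{8}\right) = \frac{33}{4} + \frac{Y}{8}$)
$p = 86$ ($p = 66 - 10 \left(-2\right) = 66 - -20 = 66 + 20 = 86$)
$a{\left(z \right)} = \frac{1}{6}$
$a{\left(F{\left(2 \right)} \right)} \left(p + 90\right) = \frac{86 + 90}{6} = \frac{1}{6} \cdot 176 = \frac{88}{3}$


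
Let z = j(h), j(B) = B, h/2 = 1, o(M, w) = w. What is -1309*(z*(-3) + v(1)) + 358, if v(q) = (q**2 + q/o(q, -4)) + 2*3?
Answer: -2495/4 ≈ -623.75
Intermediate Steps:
h = 2 (h = 2*1 = 2)
z = 2
v(q) = 6 + q**2 - q/4 (v(q) = (q**2 + q/(-4)) + 2*3 = (q**2 - q/4) + 6 = 6 + q**2 - q/4)
-1309*(z*(-3) + v(1)) + 358 = -1309*(2*(-3) + (6 + 1**2 - 1/4*1)) + 358 = -1309*(-6 + (6 + 1 - 1/4)) + 358 = -1309*(-6 + 27/4) + 358 = -1309*3/4 + 358 = -3927/4 + 358 = -2495/4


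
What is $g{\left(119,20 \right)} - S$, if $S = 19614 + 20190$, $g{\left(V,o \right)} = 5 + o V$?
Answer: $-37419$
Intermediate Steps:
$g{\left(V,o \right)} = 5 + V o$
$S = 39804$
$g{\left(119,20 \right)} - S = \left(5 + 119 \cdot 20\right) - 39804 = \left(5 + 2380\right) - 39804 = 2385 - 39804 = -37419$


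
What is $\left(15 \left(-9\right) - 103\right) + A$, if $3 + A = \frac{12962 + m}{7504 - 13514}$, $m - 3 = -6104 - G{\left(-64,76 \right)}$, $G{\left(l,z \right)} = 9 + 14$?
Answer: $- \frac{727624}{3005} \approx -242.14$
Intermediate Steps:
$G{\left(l,z \right)} = 23$
$m = -6124$ ($m = 3 - 6127 = -6124$)
$A = - \frac{12434}{3005}$ ($A = -3 + \frac{12962 - 6124}{7504 - 13514} = -3 + \frac{6838}{-6010} = -3 + 6838 \left(- \frac{1}{6010}\right) = -3 - \frac{3419}{3005} = - \frac{12434}{3005} \approx -4.1378$)
$\left(15 \left(-9\right) - 103\right) + A = \left(15 \left(-9\right) - 103\right) - \frac{12434}{3005} = \left(-135 - 103\right) - \frac{12434}{3005} = -238 - \frac{12434}{3005} = - \frac{727624}{3005}$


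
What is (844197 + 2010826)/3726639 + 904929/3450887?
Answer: 13224705459032/12860210078793 ≈ 1.0283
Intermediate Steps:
(844197 + 2010826)/3726639 + 904929/3450887 = 2855023*(1/3726639) + 904929*(1/3450887) = 2855023/3726639 + 904929/3450887 = 13224705459032/12860210078793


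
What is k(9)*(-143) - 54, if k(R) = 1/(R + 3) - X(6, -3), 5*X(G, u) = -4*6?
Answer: -45139/60 ≈ -752.32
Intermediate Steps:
X(G, u) = -24/5 (X(G, u) = (-4*6)/5 = (⅕)*(-24) = -24/5)
k(R) = 24/5 + 1/(3 + R) (k(R) = 1/(R + 3) - 1*(-24/5) = 1/(3 + R) + 24/5 = 24/5 + 1/(3 + R))
k(9)*(-143) - 54 = ((77 + 24*9)/(5*(3 + 9)))*(-143) - 54 = ((⅕)*(77 + 216)/12)*(-143) - 54 = ((⅕)*(1/12)*293)*(-143) - 54 = (293/60)*(-143) - 54 = -41899/60 - 54 = -45139/60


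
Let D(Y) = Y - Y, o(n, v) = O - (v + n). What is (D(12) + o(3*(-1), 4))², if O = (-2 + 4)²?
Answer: 9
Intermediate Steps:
O = 4 (O = 2² = 4)
o(n, v) = 4 - n - v (o(n, v) = 4 - (v + n) = 4 - (n + v) = 4 + (-n - v) = 4 - n - v)
D(Y) = 0
(D(12) + o(3*(-1), 4))² = (0 + (4 - 3*(-1) - 1*4))² = (0 + (4 - 1*(-3) - 4))² = (0 + (4 + 3 - 4))² = (0 + 3)² = 3² = 9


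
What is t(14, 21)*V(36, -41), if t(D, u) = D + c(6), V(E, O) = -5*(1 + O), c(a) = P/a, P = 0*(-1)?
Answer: 2800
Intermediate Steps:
P = 0
c(a) = 0 (c(a) = 0/a = 0)
V(E, O) = -5 - 5*O
t(D, u) = D (t(D, u) = D + 0 = D)
t(14, 21)*V(36, -41) = 14*(-5 - 5*(-41)) = 14*(-5 + 205) = 14*200 = 2800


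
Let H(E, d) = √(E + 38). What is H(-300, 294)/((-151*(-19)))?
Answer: I*√262/2869 ≈ 0.0056418*I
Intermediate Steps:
H(E, d) = √(38 + E)
H(-300, 294)/((-151*(-19))) = √(38 - 300)/((-151*(-19))) = √(-262)/2869 = (I*√262)*(1/2869) = I*√262/2869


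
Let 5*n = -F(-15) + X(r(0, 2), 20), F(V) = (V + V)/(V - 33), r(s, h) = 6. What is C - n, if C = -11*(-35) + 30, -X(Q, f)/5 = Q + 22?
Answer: 3545/8 ≈ 443.13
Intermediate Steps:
X(Q, f) = -110 - 5*Q (X(Q, f) = -5*(Q + 22) = -5*(22 + Q) = -110 - 5*Q)
F(V) = 2*V/(-33 + V) (F(V) = (2*V)/(-33 + V) = 2*V/(-33 + V))
C = 415 (C = 385 + 30 = 415)
n = -225/8 (n = (-2*(-15)/(-33 - 15) + (-110 - 5*6))/5 = (-2*(-15)/(-48) + (-110 - 30))/5 = (-2*(-15)*(-1)/48 - 140)/5 = (-1*5/8 - 140)/5 = (-5/8 - 140)/5 = (⅕)*(-1125/8) = -225/8 ≈ -28.125)
C - n = 415 - 1*(-225/8) = 415 + 225/8 = 3545/8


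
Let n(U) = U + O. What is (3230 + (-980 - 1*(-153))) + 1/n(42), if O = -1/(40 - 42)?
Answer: 204257/85 ≈ 2403.0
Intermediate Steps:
O = 1/2 (O = -1/(-2) = -1*(-1/2) = 1/2 ≈ 0.50000)
n(U) = 1/2 + U (n(U) = U + 1/2 = 1/2 + U)
(3230 + (-980 - 1*(-153))) + 1/n(42) = (3230 + (-980 - 1*(-153))) + 1/(1/2 + 42) = (3230 + (-980 + 153)) + 1/(85/2) = (3230 - 827) + 2/85 = 2403 + 2/85 = 204257/85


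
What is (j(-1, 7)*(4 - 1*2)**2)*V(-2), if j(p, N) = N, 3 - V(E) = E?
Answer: 140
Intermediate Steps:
V(E) = 3 - E
(j(-1, 7)*(4 - 1*2)**2)*V(-2) = (7*(4 - 1*2)**2)*(3 - 1*(-2)) = (7*(4 - 2)**2)*(3 + 2) = (7*2**2)*5 = (7*4)*5 = 28*5 = 140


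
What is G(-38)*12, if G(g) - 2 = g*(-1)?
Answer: 480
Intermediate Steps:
G(g) = 2 - g (G(g) = 2 + g*(-1) = 2 - g)
G(-38)*12 = (2 - 1*(-38))*12 = (2 + 38)*12 = 40*12 = 480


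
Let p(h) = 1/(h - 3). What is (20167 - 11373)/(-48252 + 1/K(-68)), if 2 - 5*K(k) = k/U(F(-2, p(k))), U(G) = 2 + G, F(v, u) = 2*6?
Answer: -422112/2316061 ≈ -0.18225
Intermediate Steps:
p(h) = 1/(-3 + h)
F(v, u) = 12
K(k) = 2/5 - k/70 (K(k) = 2/5 - k/(5*(2 + 12)) = 2/5 - k/(5*14) = 2/5 - k/70)
(20167 - 11373)/(-48252 + 1/K(-68)) = (20167 - 11373)/(-48252 + 1/(2/5 - 1/70*(-68))) = 8794/(-48252 + 1/(2/5 + 34/35)) = 8794/(-48252 + 1/(48/35)) = 8794/(-48252 + 35/48) = 8794/(-2316061/48) = 8794*(-48/2316061) = -422112/2316061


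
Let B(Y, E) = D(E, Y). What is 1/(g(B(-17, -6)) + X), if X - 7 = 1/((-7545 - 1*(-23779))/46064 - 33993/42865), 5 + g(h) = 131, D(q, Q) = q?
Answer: 434991571/56866612263 ≈ 0.0076493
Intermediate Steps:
B(Y, E) = E
g(h) = 126 (g(h) = -5 + 131 = 126)
X = 2057674317/434991571 (X = 7 + 1/((-7545 - 1*(-23779))/46064 - 33993/42865) = 7 + 1/((-7545 + 23779)*(1/46064) - 33993*1/42865) = 7 + 1/(16234*(1/46064) - 33993/42865) = 7 + 1/(8117/23032 - 33993/42865) = 7 + 1/(-434991571/987266680) = 7 - 987266680/434991571 = 2057674317/434991571 ≈ 4.7304)
1/(g(B(-17, -6)) + X) = 1/(126 + 2057674317/434991571) = 1/(56866612263/434991571) = 434991571/56866612263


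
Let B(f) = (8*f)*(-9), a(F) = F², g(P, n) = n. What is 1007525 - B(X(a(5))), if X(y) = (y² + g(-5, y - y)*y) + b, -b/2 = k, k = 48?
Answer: 1045613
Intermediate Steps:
b = -96 (b = -2*48 = -96)
X(y) = -96 + y² (X(y) = (y² + (y - y)*y) - 96 = (y² + 0*y) - 96 = (y² + 0) - 96 = y² - 96 = -96 + y²)
B(f) = -72*f
1007525 - B(X(a(5))) = 1007525 - (-72)*(-96 + (5²)²) = 1007525 - (-72)*(-96 + 25²) = 1007525 - (-72)*(-96 + 625) = 1007525 - (-72)*529 = 1007525 - 1*(-38088) = 1007525 + 38088 = 1045613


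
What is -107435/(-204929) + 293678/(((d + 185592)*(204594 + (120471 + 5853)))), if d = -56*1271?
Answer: 290556991121153/554220437339568 ≈ 0.52426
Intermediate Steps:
d = -71176
-107435/(-204929) + 293678/(((d + 185592)*(204594 + (120471 + 5853)))) = -107435/(-204929) + 293678/(((-71176 + 185592)*(204594 + (120471 + 5853)))) = -107435*(-1/204929) + 293678/((114416*(204594 + 126324))) = 107435/204929 + 293678/((114416*330918)) = 107435/204929 + 293678/37862313888 = 107435/204929 + 293678*(1/37862313888) = 107435/204929 + 20977/2704450992 = 290556991121153/554220437339568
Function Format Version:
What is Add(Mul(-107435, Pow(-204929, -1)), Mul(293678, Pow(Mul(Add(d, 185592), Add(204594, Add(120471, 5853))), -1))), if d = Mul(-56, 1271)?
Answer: Rational(290556991121153, 554220437339568) ≈ 0.52426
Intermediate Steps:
d = -71176
Add(Mul(-107435, Pow(-204929, -1)), Mul(293678, Pow(Mul(Add(d, 185592), Add(204594, Add(120471, 5853))), -1))) = Add(Mul(-107435, Pow(-204929, -1)), Mul(293678, Pow(Mul(Add(-71176, 185592), Add(204594, Add(120471, 5853))), -1))) = Add(Mul(-107435, Rational(-1, 204929)), Mul(293678, Pow(Mul(114416, Add(204594, 126324)), -1))) = Add(Rational(107435, 204929), Mul(293678, Pow(Mul(114416, 330918), -1))) = Add(Rational(107435, 204929), Mul(293678, Pow(37862313888, -1))) = Add(Rational(107435, 204929), Mul(293678, Rational(1, 37862313888))) = Add(Rational(107435, 204929), Rational(20977, 2704450992)) = Rational(290556991121153, 554220437339568)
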